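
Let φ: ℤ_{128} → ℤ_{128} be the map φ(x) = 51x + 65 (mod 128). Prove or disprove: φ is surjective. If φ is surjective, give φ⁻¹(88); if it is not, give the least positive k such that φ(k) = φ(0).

Since gcd(51, 128) = 1, 51 is invertible modulo 128. Euclid's algorithm: 128 = 2·51 + 26, 51 = 1·26 + 25, 26 = 1·25 + 1; back-substituting gives 1 = 123·51 − 49·128, so 51⁻¹ ≡ 123 (mod 128).
For any y ∈ ℤ_{128}, x = 123(y − 65) mod 128 satisfies φ(x) = 51·123(y − 65) + 65 ≡ y (since 51·123 ≡ 1 mod 128). So every y has a preimage.
Thus φ is surjective.
Since φ is surjective, we find φ⁻¹(88): we need 51x ≡ 88 − 65 ≡ 23 (mod 128). Using 51⁻¹ = 123: x ≡ 123·23 = 2829 = 22·128 + 13, so x = 13.
Check: φ(13) = 51·13 + 65 = 728 = 5·128 + 88 ≡ 88 (mod 128).

13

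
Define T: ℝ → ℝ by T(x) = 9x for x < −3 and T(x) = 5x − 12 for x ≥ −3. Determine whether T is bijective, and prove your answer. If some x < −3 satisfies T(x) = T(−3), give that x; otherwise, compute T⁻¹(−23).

-11/5

Both pieces are strictly increasing (slopes 9 and 5), so each is injective on its own interval.
The left piece maps (−∞, −3) onto (−∞, −27); the right piece maps [−3, ∞) onto [−27, ∞).
Since −27 = −27, the images partition ℝ: T is injective and surjective, hence bijective.
Because the two images are disjoint, no x < −3 has T(x) = T(−3), so we compute T⁻¹(−23): −23 lies in [−27, ∞), so solve 5x − 12 = −23: x = (−23 + 12)/5 = −11/5.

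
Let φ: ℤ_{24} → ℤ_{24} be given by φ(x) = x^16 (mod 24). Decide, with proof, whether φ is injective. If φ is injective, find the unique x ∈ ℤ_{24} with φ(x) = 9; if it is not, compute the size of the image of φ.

4

φ(2): Repeated squaring mod 24: 2^1 ≡ 2, 2^2 ≡ 2² = 4, 2^4 ≡ 4² = 16, 2^8 ≡ 16² = 256 ≡ 16, 2^16 ≡ 16² = 256 ≡ 16. So 2^16 ≡ 16 (mod 24).
φ(4): Repeated squaring mod 24: 4^1 ≡ 4, 4^2 ≡ 4² = 16, 4^4 ≡ 16² = 256 ≡ 16, 4^8 ≡ 16² = 256 ≡ 16, 4^16 ≡ 16² = 256 ≡ 16. So 4^16 ≡ 16 (mod 24).
So φ(2) = φ(4) = 16 while 2 ≠ 4, thus φ is not injective.
Since φ is not injective, we determine |image(φ)|. Computing x^16 mod 24 for each x (by repeated squaring, reducing mod 24 at every step), the values φ(0), φ(1), …, φ(23) are: 0, 1, 16, 9, 16, 1, 0, 1, 16, 9, 16, 1, 0, 1, 16, 9, 16, 1, 0, 1, 16, 9, 16, 1.
The distinct values are {0, 1, 9, 16}; there are 4 of them.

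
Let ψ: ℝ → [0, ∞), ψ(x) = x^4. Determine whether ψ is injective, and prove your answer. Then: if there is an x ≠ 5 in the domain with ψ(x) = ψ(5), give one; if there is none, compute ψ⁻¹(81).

ψ(5) = 625 = (−5)^4 = ψ(−5) (since 4 is even), with 5 ≠ −5. So ψ is not injective.
For the follow-up, such an x exists: taking x = −5 ∈ ℝ gives ψ(−5) = 625 = ψ(5) with −5 ≠ 5.

-5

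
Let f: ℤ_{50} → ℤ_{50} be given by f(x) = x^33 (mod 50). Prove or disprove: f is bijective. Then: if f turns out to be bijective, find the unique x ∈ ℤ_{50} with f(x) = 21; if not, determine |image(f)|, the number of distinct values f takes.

42

f(0) = 0^33 = 0.
f(10): Repeated squaring mod 50: 10^1 ≡ 10, 10^2 ≡ 10² = 100 ≡ 0, 10^4 ≡ 0² = 0, 10^8 ≡ 0² = 0, 10^16 ≡ 0² = 0, 10^32 ≡ 0² = 0. Since 33 = 32 + 1, 10^33 ≡ 0·10: 0·10 = 0. So 10^33 ≡ 0 (mod 50).
So f(0) = f(10) = 0 while 0 ≠ 10, hence f is not injective, hence not bijective.
Since f is not bijective, we determine |image(f)|. Computing x^33 mod 50 for each x (by repeated squaring, reducing mod 50 at every step), the values f(0), f(1), …, f(49) are: 0, 1, 42, 23, 14, 25, 16, 7, 38, 29, 0, 31, 22, 3, 44, 25, 46, 37, 18, 9, 0, 11, 2, 33, 24, 25, 26, 17, 48, 39, 0, 41, 32, 13, 4, 25, 6, 47, 28, 19, 0, 21, 12, 43, 34, 25, 36, 27, 8, 49.
The distinct values are {0, 1, 2, 3, 4, 6, 7, 8, 9, 11, 12, 13, 14, 16, 17, 18, 19, 21, 22, 23, 24, 25, 26, 27, 28, 29, 31, 32, 33, 34, 36, 37, 38, 39, 41, 42, 43, 44, 46, 47, 48, 49}; there are 42 of them.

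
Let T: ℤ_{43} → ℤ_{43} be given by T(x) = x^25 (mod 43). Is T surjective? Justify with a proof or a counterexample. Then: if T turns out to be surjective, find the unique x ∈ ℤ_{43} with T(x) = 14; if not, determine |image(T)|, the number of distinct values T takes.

15

Since 43 is prime, the nonzero elements of ℤ_{43} form a cyclic group of order 42.
As gcd(25, 42) = 1, raising to the 25th power is a bijection on this group: if u^25 ≡ v^25 then (uv^{−1})^25 = 1, and the only element of order dividing gcd(25, 42) = 1 is 1, so u = v.
With T(0) = 0 this makes T injective on all of ℤ_{43}, hence bijective (finite equal-size domain and codomain). In particular T is surjective.
Since T is surjective, we find the preimage of 14. The inverse of x ↦ x^25 on (ℤ_{43})^× is x ↦ x^37, because 25·37 = 925 = 22·42 + 1 ≡ 1 (mod 42) and x^{42} = 1 for x ≠ 0 (Fermat). So T⁻¹(14) = 14^37 mod 43.
Repeated squaring mod 43: 14^1 ≡ 14, 14^2 ≡ 14² = 196 ≡ 24, 14^4 ≡ 24² = 576 ≡ 17, 14^8 ≡ 17² = 289 ≡ 31, 14^16 ≡ 31² = 961 ≡ 15, 14^32 ≡ 15² = 225 ≡ 10. Since 37 = 32 + 4 + 1, 14^37 ≡ 10·17·14: 10·17 = 170 ≡ 41, then 41·14 = 574 ≡ 15. So 14^37 ≡ 15 (mod 43).
Hence T⁻¹(14) = 15.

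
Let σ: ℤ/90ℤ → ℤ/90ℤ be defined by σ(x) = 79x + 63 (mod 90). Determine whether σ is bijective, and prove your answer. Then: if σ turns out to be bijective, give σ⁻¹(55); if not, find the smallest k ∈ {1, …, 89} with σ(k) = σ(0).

58

Suppose σ(s) = σ(t) in ℤ/90ℤ. Then 79s + 63 ≡ 79t + 63 (mod 90), thus 79(s − t) ≡ 0 (mod 90).
Since gcd(79, 90) = 1, 79 is invertible modulo 90, thus s − t ≡ 0 (mod 90), i.e. s = t.
We now compute 79⁻¹ mod 90 explicitly. Euclid's algorithm: 90 = 1·79 + 11, 79 = 7·11 + 2, 11 = 5·2 + 1; back-substituting gives 1 = 49·79 − 43·90, so 79⁻¹ ≡ 49 (mod 90).
Then y ↦ 49(y − 63) is a two-sided inverse to σ, so every y ∈ ℤ/90ℤ has a preimage.
Thus σ is bijective.
Since σ is bijective, we compute σ⁻¹(55): solve 79x + 63 ≡ 55 (mod 90), i.e. 79x ≡ 82 (mod 90).
Multiplying by 79⁻¹ = 49 gives x ≡ 49·82 = 4018 = 44·90 + 58 ≡ 58 (mod 90).
Check: σ(58) = 79·58 + 63 = 4645 = 51·90 + 55 ≡ 55 (mod 90).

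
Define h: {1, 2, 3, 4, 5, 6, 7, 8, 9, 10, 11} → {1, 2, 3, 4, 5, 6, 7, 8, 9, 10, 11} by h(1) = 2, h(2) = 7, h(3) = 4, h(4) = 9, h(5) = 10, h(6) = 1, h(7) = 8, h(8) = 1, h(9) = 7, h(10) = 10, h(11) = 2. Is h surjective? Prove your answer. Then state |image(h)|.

No element maps to 3, so h is not surjective.
The image of h is {1, 2, 4, 7, 8, 9, 10}, which has 7 elements.

7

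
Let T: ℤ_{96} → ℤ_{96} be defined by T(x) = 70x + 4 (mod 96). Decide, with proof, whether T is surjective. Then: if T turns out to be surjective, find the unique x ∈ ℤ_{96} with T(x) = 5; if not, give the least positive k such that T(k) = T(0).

48

Recall: surjectivity means every element of the codomain has a preimage under T.
Since gcd(70, 96) = 2, we have 70x ≡ 0 (mod 2) for all x, so T(x) ≡ 0 (mod 2).
But 1 ≢ 0 (mod 2), so 1 ∈ ℤ_{96} has no preimage. Thus T is not surjective.
Since T is not surjective, we find the least positive k with T(k) = T(0): this means 70k ≡ 0 (mod 96), i.e. 96 ∣ 70k. Since gcd(70, 96) = 2, dividing through by 2 this holds exactly when 48 ∣ 35k, and as gcd(35, 48) = 1, exactly when 48 ∣ k.
The smallest positive such k is 48.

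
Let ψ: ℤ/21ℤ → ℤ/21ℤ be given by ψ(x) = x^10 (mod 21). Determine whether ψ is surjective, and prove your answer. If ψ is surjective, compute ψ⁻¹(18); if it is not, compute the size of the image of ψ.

8

ψ(2): Repeated squaring mod 21: 2^1 ≡ 2, 2^2 ≡ 2² = 4, 2^4 ≡ 4² = 16, 2^8 ≡ 16² = 256 ≡ 4. Since 10 = 8 + 2, 2^10 ≡ 4·4: 4·4 = 16. So 2^10 ≡ 16 (mod 21).
ψ(5): Repeated squaring mod 21: 5^1 ≡ 5, 5^2 ≡ 5² = 25 ≡ 4, 5^4 ≡ 4² = 16, 5^8 ≡ 16² = 256 ≡ 4. Since 10 = 8 + 2, 5^10 ≡ 4·4: 4·4 = 16. So 5^10 ≡ 16 (mod 21).
So ψ(2) = ψ(5) = 16 while 2 ≠ 5, thus ψ is not injective.
A non-injective map from the 21-element set ℤ/21ℤ to itself takes at most 20 distinct values, so it cannot be surjective. Therefore ψ is not surjective.
Since ψ is not surjective, we determine |image(ψ)|. Computing x^10 mod 21 for each x (by repeated squaring, reducing mod 21 at every step), the values ψ(0), ψ(1), …, ψ(20) are: 0, 1, 16, 18, 4, 16, 15, 7, 1, 9, 4, 4, 9, 1, 7, 15, 16, 4, 18, 16, 1.
The distinct values are {0, 1, 4, 7, 9, 15, 16, 18}; there are 8 of them.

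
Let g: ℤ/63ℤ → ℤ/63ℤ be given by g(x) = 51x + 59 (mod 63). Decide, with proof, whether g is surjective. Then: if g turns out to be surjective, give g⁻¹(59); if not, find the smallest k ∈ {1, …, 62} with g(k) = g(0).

21

Since gcd(51, 63) = 3, we have 51x ≡ 0 (mod 3) for all x, so g(x) ≡ 2 (mod 3).
But 0 ≢ 2 (mod 3), so 0 ∈ ℤ/63ℤ has no preimage. Hence g is not surjective.
Since g is not surjective, we find the least positive k with g(k) = g(0): this means 51k ≡ 0 (mod 63), i.e. 63 ∣ 51k. Since gcd(51, 63) = 3, dividing through by 3 this holds exactly when 21 ∣ 17k, and as gcd(17, 21) = 1, exactly when 21 ∣ k.
The smallest positive such k is 21.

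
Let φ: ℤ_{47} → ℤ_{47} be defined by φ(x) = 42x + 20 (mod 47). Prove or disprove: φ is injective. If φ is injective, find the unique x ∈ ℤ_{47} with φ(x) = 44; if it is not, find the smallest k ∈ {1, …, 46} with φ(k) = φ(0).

14

Suppose φ(x_1) = φ(x_2) in ℤ_{47}. Then 42x_1 + 20 ≡ 42x_2 + 20 (mod 47), so 42(x_1 − x_2) ≡ 0 (mod 47).
Since gcd(42, 47) = 1, 42 is invertible modulo 47, therefore x_1 − x_2 ≡ 0 (mod 47), i.e. x_1 = x_2.
Hence φ is injective.
We now compute 42⁻¹ mod 47 explicitly. Euclid's algorithm: 47 = 1·42 + 5, 42 = 8·5 + 2, 5 = 2·2 + 1; back-substituting gives 1 = 28·42 − 25·47, so 42⁻¹ ≡ 28 (mod 47).
Since φ is injective, we find φ⁻¹(44): we need 42x ≡ 44 − 20 ≡ 24 (mod 47). Using 42⁻¹ = 28: x ≡ 28·24 = 672 = 14·47 + 14, so x = 14.
Check: φ(14) = 42·14 + 20 = 608 = 12·47 + 44 ≡ 44 (mod 47).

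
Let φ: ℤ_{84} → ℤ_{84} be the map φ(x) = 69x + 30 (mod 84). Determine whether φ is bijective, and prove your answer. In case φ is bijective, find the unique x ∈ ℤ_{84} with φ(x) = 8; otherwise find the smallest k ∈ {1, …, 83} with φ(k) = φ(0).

28

Recall: φ is injective when φ(s) = φ(t) forces s = t.
We have gcd(69, 84) = 3 > 1. Taking s = 0 and t = 28: φ(0) = 30 and φ(28) = 69·28 + 30 = 1962 ≡ 30 (mod 84).
So φ(0) = φ(28) while 0 ≠ 28, hence φ is not injective, hence not bijective.
Since φ is not bijective, we find the least positive k with φ(k) = φ(0): this means 69k ≡ 0 (mod 84), i.e. 84 ∣ 69k. Since gcd(69, 84) = 3, dividing through by 3 this holds exactly when 28 ∣ 23k, and as gcd(23, 28) = 1, exactly when 28 ∣ k.
The smallest positive such k is 28.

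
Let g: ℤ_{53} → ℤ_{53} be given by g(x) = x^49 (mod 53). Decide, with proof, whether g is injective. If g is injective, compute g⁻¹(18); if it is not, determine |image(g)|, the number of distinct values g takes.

Since 53 is prime, the nonzero elements of ℤ_{53} form a cyclic group of order 52.
As gcd(49, 52) = 1, raising to the 49th power is a bijection on this group: if x_1^49 ≡ x_2^49 then (x_1x_2^{−1})^49 = 1, and the only element of order dividing gcd(49, 52) = 1 is 1, so x_1 = x_2.
With g(0) = 0 this makes g injective on all of ℤ_{53}, hence bijective (finite equal-size domain and codomain). In particular g is injective.
Since g is injective, we find the preimage of 18. The inverse of x ↦ x^49 on (ℤ_{53})^× is x ↦ x^17, because 49·17 = 833 = 16·52 + 1 ≡ 1 (mod 52) and x^{52} = 1 for x ≠ 0 (Fermat). So g⁻¹(18) = 18^17 mod 53.
Repeated squaring mod 53: 18^1 ≡ 18, 18^2 ≡ 18² = 324 ≡ 6, 18^4 ≡ 6² = 36, 18^8 ≡ 36² = 1296 ≡ 24, 18^16 ≡ 24² = 576 ≡ 46. Since 17 = 16 + 1, 18^17 ≡ 46·18: 46·18 = 828 ≡ 33. So 18^17 ≡ 33 (mod 53).
Hence g⁻¹(18) = 33.

33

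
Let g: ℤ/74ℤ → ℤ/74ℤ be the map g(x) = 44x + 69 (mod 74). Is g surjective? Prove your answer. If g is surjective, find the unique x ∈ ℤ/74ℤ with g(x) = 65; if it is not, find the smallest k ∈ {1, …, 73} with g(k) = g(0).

Since gcd(44, 74) = 2, we have 44x ≡ 0 (mod 2) for all x, so g(x) ≡ 1 (mod 2).
But 0 ≢ 1 (mod 2), so 0 ∈ ℤ/74ℤ has no preimage. Thus g is not surjective.
Since g is not surjective, we find the least positive k with g(k) = g(0): this means 44k ≡ 0 (mod 74), i.e. 74 ∣ 44k. Since gcd(44, 74) = 2, dividing through by 2 this holds exactly when 37 ∣ 22k, and as gcd(22, 37) = 1, exactly when 37 ∣ k.
The smallest positive such k is 37.

37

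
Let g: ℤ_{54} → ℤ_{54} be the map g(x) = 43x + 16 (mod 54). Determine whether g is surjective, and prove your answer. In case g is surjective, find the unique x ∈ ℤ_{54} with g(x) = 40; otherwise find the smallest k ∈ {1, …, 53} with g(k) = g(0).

Recall that g is surjective if every y in the codomain equals g(x) for some x in the domain.
Since gcd(43, 54) = 1, 43 is invertible modulo 54. Euclid's algorithm: 54 = 1·43 + 11, 43 = 3·11 + 10, 11 = 1·10 + 1; back-substituting gives 1 = 49·43 − 39·54, so 43⁻¹ ≡ 49 (mod 54).
Then y ↦ 49(y − 16) is a two-sided inverse to g, so every y ∈ ℤ_{54} has a preimage.
Hence g is surjective.
Since g is surjective, we compute g⁻¹(40): solve 43x + 16 ≡ 40 (mod 54), i.e. 43x ≡ 24 (mod 54).
Multiplying by 43⁻¹ = 49 gives x ≡ 49·24 = 1176 = 21·54 + 42 ≡ 42 (mod 54).
Check: g(42) = 43·42 + 16 = 1822 = 33·54 + 40 ≡ 40 (mod 54).

42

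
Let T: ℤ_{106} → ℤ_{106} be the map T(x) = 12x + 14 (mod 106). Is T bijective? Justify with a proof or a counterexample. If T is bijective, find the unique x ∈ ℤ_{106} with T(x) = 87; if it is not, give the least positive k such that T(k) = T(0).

53

We have gcd(12, 106) = 2 > 1. Taking s = 0 and t = 53: T(0) = 14 and T(53) = 12·53 + 14 = 650 ≡ 14 (mod 106).
So T(0) = T(53) while 0 ≠ 53, so T is not injective, hence not bijective.
Since T is not bijective, we find the least positive k with T(k) = T(0): this means 12k ≡ 0 (mod 106), i.e. 106 ∣ 12k. Since gcd(12, 106) = 2, dividing through by 2 this holds exactly when 53 ∣ 6k, and as gcd(6, 53) = 1, exactly when 53 ∣ k.
The smallest positive such k is 53.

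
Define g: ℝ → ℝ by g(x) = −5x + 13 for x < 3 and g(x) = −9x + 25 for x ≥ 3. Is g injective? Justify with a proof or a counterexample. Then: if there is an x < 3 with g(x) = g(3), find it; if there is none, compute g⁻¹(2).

11/5

Both pieces are strictly decreasing (slopes −5 and −9), so each is injective on its own interval.
The left piece maps (−∞, 3) onto (−2, ∞); the right piece maps [3, ∞) onto (−∞, −2].
These images are disjoint, so no value is attained by both pieces. Therefore g is injective.
Because the two images are disjoint, no x < 3 has g(x) = g(3), so we compute g⁻¹(2): 2 lies in (−2, ∞), so solve −5x + 13 = 2: x = (2 − 13)/(−5) = 11/5.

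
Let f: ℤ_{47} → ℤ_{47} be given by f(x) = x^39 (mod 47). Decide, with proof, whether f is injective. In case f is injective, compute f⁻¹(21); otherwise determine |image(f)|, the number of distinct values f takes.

Since 47 is prime, the nonzero elements of ℤ_{47} form a cyclic group of order 46.
As gcd(39, 46) = 1, raising to the 39th power is a bijection on this group: if a^39 ≡ b^39 then (ab^{−1})^39 = 1, and the only element of order dividing gcd(39, 46) = 1 is 1, so a = b.
With f(0) = 0 this makes f injective on all of ℤ_{47}, hence bijective (finite equal-size domain and codomain). In particular f is injective.
Since f is injective, we find the preimage of 21. The inverse of x ↦ x^39 on (ℤ_{47})^× is x ↦ x^13, because 39·13 = 507 = 11·46 + 1 ≡ 1 (mod 46) and x^{46} = 1 for x ≠ 0 (Fermat). So f⁻¹(21) = 21^13 mod 47.
Repeated squaring mod 47: 21^1 ≡ 21, 21^2 ≡ 21² = 441 ≡ 18, 21^4 ≡ 18² = 324 ≡ 42, 21^8 ≡ 42² = 1764 ≡ 25. Since 13 = 8 + 4 + 1, 21^13 ≡ 25·42·21: 25·42 = 1050 ≡ 16, then 16·21 = 336 ≡ 7. So 21^13 ≡ 7 (mod 47).
Hence f⁻¹(21) = 7.

7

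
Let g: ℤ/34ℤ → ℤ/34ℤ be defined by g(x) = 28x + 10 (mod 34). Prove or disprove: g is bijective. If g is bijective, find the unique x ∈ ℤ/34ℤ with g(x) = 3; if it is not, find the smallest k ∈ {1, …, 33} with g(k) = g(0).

17

We have gcd(28, 34) = 2 > 1. Taking u = 0 and v = 17: g(0) = 10 and g(17) = 28·17 + 10 = 486 ≡ 10 (mod 34).
So g(0) = g(17) while 0 ≠ 17, thus g is not injective, hence not bijective.
Since g is not bijective, we find the least positive k with g(k) = g(0): this means 28k ≡ 0 (mod 34), i.e. 34 ∣ 28k. Since gcd(28, 34) = 2, dividing through by 2 this holds exactly when 17 ∣ 14k, and as gcd(14, 17) = 1, exactly when 17 ∣ k.
The smallest positive such k is 17.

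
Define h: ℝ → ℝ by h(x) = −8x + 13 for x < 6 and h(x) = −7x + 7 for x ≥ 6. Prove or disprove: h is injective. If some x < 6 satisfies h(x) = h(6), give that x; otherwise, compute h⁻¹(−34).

47/8

Both pieces are strictly decreasing (slopes −8 and −7), so each is injective on its own interval.
The left piece maps (−∞, 6) onto (−35, ∞); the right piece maps [6, ∞) onto (−∞, −35].
These images are disjoint, so no value is attained by both pieces. Therefore h is injective.
Because the two images are disjoint, no x < 6 has h(x) = h(6), so we compute h⁻¹(−34): −34 lies in (−35, ∞), so solve −8x + 13 = −34: x = (−34 − 13)/(−8) = 47/8.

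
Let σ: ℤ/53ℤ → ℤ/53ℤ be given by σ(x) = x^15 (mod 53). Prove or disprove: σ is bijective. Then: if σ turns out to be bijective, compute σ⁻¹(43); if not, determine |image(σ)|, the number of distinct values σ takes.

Since 53 is prime, the nonzero elements of ℤ/53ℤ form a cyclic group of order 52.
As gcd(15, 52) = 1, raising to the 15th power is a bijection on this group: if u^15 ≡ v^15 then (uv^{−1})^15 = 1, and the only element of order dividing gcd(15, 52) = 1 is 1, so u = v.
With σ(0) = 0 this makes σ injective on all of ℤ/53ℤ, hence bijective (finite equal-size domain and codomain). In particular σ is bijective.
Since σ is bijective, we find the preimage of 43. The inverse of x ↦ x^15 on (ℤ/53ℤ)^× is x ↦ x^7, because 15·7 = 105 = 2·52 + 1 ≡ 1 (mod 52) and x^{52} = 1 for x ≠ 0 (Fermat). So σ⁻¹(43) = 43^7 mod 53.
Repeated squaring mod 53: 43^1 ≡ 43, 43^2 ≡ 43² = 1849 ≡ 47, 43^4 ≡ 47² = 2209 ≡ 36. Since 7 = 4 + 2 + 1, 43^7 ≡ 36·47·43: 36·47 = 1692 ≡ 49, then 49·43 = 2107 ≡ 40. So 43^7 ≡ 40 (mod 53).
Hence σ⁻¹(43) = 40.

40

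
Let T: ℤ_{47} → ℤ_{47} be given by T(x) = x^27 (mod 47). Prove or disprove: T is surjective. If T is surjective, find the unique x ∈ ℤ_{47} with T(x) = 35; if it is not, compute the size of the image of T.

Since 47 is prime, the nonzero elements of ℤ_{47} form a cyclic group of order 46.
As gcd(27, 46) = 1, raising to the 27th power is a bijection on this group: if x_1^27 ≡ x_2^27 then (x_1x_2^{−1})^27 = 1, and the only element of order dividing gcd(27, 46) = 1 is 1, so x_1 = x_2.
With T(0) = 0 this makes T injective on all of ℤ_{47}, hence bijective (finite equal-size domain and codomain). In particular T is surjective.
Since T is surjective, we find the preimage of 35. The inverse of x ↦ x^27 on (ℤ_{47})^× is x ↦ x^29, because 27·29 = 783 = 17·46 + 1 ≡ 1 (mod 46) and x^{46} = 1 for x ≠ 0 (Fermat). So T⁻¹(35) = 35^29 mod 47.
Repeated squaring mod 47: 35^1 ≡ 35, 35^2 ≡ 35² = 1225 ≡ 3, 35^4 ≡ 3² = 9, 35^8 ≡ 9² = 81 ≡ 34, 35^16 ≡ 34² = 1156 ≡ 28. Since 29 = 16 + 8 + 4 + 1, 35^29 ≡ 28·34·9·35: 28·34 = 952 ≡ 12, then 12·9 = 108 ≡ 14, then 14·35 = 490 ≡ 20. So 35^29 ≡ 20 (mod 47).
Hence T⁻¹(35) = 20.

20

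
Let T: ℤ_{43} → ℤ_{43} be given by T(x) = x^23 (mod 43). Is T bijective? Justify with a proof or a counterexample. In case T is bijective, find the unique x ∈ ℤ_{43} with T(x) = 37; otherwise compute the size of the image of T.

Since 43 is prime, the nonzero elements of ℤ_{43} form a cyclic group of order 42.
As gcd(23, 42) = 1, raising to the 23rd power is a bijection on this group: if u^23 ≡ v^23 then (uv^{−1})^23 = 1, and the only element of order dividing gcd(23, 42) = 1 is 1, so u = v.
With T(0) = 0 this makes T injective on all of ℤ_{43}, hence bijective (finite equal-size domain and codomain). In particular T is bijective.
Since T is bijective, we find the preimage of 37. The inverse of x ↦ x^23 on (ℤ_{43})^× is x ↦ x^11, because 23·11 = 253 = 6·42 + 1 ≡ 1 (mod 42) and x^{42} = 1 for x ≠ 0 (Fermat). So T⁻¹(37) = 37^11 mod 43.
Repeated squaring mod 43: 37^1 ≡ 37, 37^2 ≡ 37² = 1369 ≡ 36, 37^4 ≡ 36² = 1296 ≡ 6, 37^8 ≡ 6² = 36. Since 11 = 8 + 2 + 1, 37^11 ≡ 36·36·37: 36·36 = 1296 ≡ 6, then 6·37 = 222 ≡ 7. So 37^11 ≡ 7 (mod 43).
Hence T⁻¹(37) = 7.

7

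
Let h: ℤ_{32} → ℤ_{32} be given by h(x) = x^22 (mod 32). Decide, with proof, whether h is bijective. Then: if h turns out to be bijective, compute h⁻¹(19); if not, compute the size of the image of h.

h(0) = 0^22 = 0.
h(2): Repeated squaring mod 32: 2^1 ≡ 2, 2^2 ≡ 2² = 4, 2^4 ≡ 4² = 16, 2^8 ≡ 16² = 256 ≡ 0, 2^16 ≡ 0² = 0. Since 22 = 16 + 4 + 2, 2^22 ≡ 0·16·4: 0·16 = 0, then 0·4 = 0. So 2^22 ≡ 0 (mod 32).
So h(0) = h(2) = 0 while 0 ≠ 2, hence h is not injective, hence not bijective.
Since h is not bijective, we determine |image(h)|. Computing x^22 mod 32 for each x (by repeated squaring, reducing mod 32 at every step), the values h(0), h(1), …, h(31) are: 0, 1, 0, 25, 0, 9, 0, 17, 0, 17, 0, 9, 0, 25, 0, 1, 0, 1, 0, 25, 0, 9, 0, 17, 0, 17, 0, 9, 0, 25, 0, 1.
The distinct values are {0, 1, 9, 17, 25}; there are 5 of them.

5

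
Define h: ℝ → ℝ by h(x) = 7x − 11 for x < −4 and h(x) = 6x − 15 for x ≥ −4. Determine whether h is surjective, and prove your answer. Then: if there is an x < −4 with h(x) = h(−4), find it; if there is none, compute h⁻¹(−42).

Both pieces are strictly increasing (slopes 7 and 6), so each is injective on its own interval.
The left piece maps (−∞, −4) onto (−∞, −39); the right piece maps [−4, ∞) onto [−39, ∞).
These images together cover ℝ, so h is surjective.
Because the two images are disjoint, no x < −4 has h(x) = h(−4), so we compute h⁻¹(−42): −42 lies in (−∞, −39), so solve 7x − 11 = −42: x = (−42 + 11)/7 = −31/7.

-31/7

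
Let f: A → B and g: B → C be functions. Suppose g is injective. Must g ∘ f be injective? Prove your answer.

No. Take A = {1, 2}, B = C = {1, 2, 3, 4}, f(1) = f(2) = 1, and g = identity (injective).
Then (g ∘ f)(1) = (g ∘ f)(2) = 1 with 1 ≠ 2, so g ∘ f is not injective.

not injective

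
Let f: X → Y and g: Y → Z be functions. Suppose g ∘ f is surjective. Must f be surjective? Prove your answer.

not surjective

No. Take X = {1, 2, 3}, Y = {1, 2, 3, 4}, Z = {1}, f(a) = 1 for every a ∈ X, and g(b) = 1 for every b ∈ Y.
Then g ∘ f is surjective onto {1}, but 4 ∈ Y has no preimage under f, so f is not surjective.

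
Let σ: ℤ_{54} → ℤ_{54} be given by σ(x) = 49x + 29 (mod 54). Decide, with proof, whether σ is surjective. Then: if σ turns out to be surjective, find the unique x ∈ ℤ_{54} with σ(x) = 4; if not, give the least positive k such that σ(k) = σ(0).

Since gcd(49, 54) = 1, 49 is invertible modulo 54. Euclid's algorithm: 54 = 1·49 + 5, 49 = 9·5 + 4, 5 = 1·4 + 1; back-substituting gives 1 = 43·49 − 39·54, so 49⁻¹ ≡ 43 (mod 54).
Then y ↦ 43(y − 29) is a two-sided inverse to σ, so every y ∈ ℤ_{54} has a preimage.
Hence σ is surjective.
Since σ is surjective, we compute σ⁻¹(4): solve 49x + 29 ≡ 4 (mod 54), i.e. 49x ≡ 29 (mod 54).
Multiplying by 49⁻¹ = 43 gives x ≡ 43·29 = 1247 = 23·54 + 5 ≡ 5 (mod 54).
Check: σ(5) = 49·5 + 29 = 274 = 5·54 + 4 ≡ 4 (mod 54).

5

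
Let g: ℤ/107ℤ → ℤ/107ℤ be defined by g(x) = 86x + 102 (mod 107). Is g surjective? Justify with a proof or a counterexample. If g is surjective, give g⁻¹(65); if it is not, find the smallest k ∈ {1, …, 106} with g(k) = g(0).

Since gcd(86, 107) = 1, 86 is invertible modulo 107. Euclid's algorithm: 107 = 1·86 + 21, 86 = 4·21 + 2, 21 = 10·2 + 1; back-substituting gives 1 = 56·86 − 45·107, so 86⁻¹ ≡ 56 (mod 107).
Then y ↦ 56(y − 102) is a two-sided inverse to g, so every y ∈ ℤ/107ℤ has a preimage.
So g is surjective.
Since g is surjective, we compute g⁻¹(65): solve 86x + 102 ≡ 65 (mod 107), i.e. 86x ≡ 70 (mod 107).
Multiplying by 86⁻¹ = 56 gives x ≡ 56·70 = 3920 = 36·107 + 68 ≡ 68 (mod 107).
Check: g(68) = 86·68 + 102 = 5950 = 55·107 + 65 ≡ 65 (mod 107).

68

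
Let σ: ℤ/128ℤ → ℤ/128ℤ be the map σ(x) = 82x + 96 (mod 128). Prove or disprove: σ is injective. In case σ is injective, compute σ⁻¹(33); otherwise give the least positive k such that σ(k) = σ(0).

Recall: σ is injective when σ(u) = σ(v) forces u = v.
We have gcd(82, 128) = 2 > 1. Taking u = 0 and v = 64: σ(0) = 96 and σ(64) = 82·64 + 96 = 5344 ≡ 96 (mod 128).
So σ(0) = σ(64) while 0 ≠ 64, thus σ is not injective.
Since σ is not injective, we find the least positive k with σ(k) = σ(0): this means 82k ≡ 0 (mod 128), i.e. 128 ∣ 82k. Since gcd(82, 128) = 2, dividing through by 2 this holds exactly when 64 ∣ 41k, and as gcd(41, 64) = 1, exactly when 64 ∣ k.
The smallest positive such k is 64.

64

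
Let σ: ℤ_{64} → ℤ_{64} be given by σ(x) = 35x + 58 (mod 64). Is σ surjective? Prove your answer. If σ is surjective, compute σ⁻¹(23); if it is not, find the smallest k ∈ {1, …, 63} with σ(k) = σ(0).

63

Since gcd(35, 64) = 1, 35 is invertible modulo 64. Euclid's algorithm: 64 = 1·35 + 29, 35 = 1·29 + 6, 29 = 4·6 + 5, 6 = 1·5 + 1; back-substituting gives 1 = 11·35 − 6·64, so 35⁻¹ ≡ 11 (mod 64).
Then y ↦ 11(y − 58) is a two-sided inverse to σ, so every y ∈ ℤ_{64} has a preimage.
Therefore σ is surjective.
Since σ is surjective, we find σ⁻¹(23): we need 35x ≡ 23 − 58 ≡ 29 (mod 64). Using 35⁻¹ = 11: x ≡ 11·29 = 319 = 4·64 + 63, so x = 63.
Check: σ(63) = 35·63 + 58 = 2263 = 35·64 + 23 ≡ 23 (mod 64).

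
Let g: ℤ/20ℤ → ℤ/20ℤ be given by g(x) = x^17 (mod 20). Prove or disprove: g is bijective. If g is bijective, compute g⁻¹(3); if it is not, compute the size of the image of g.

15

g(0) = 0^17 = 0.
g(10): Repeated squaring mod 20: 10^1 ≡ 10, 10^2 ≡ 10² = 100 ≡ 0, 10^4 ≡ 0² = 0, 10^8 ≡ 0² = 0, 10^16 ≡ 0² = 0. Since 17 = 16 + 1, 10^17 ≡ 0·10: 0·10 = 0. So 10^17 ≡ 0 (mod 20).
So g(0) = g(10) = 0 while 0 ≠ 10, therefore g is not injective, hence not bijective.
Since g is not bijective, we determine |image(g)|. Computing x^17 mod 20 for each x (by repeated squaring, reducing mod 20 at every step), the values g(0), g(1), …, g(19) are: 0, 1, 12, 3, 4, 5, 16, 7, 8, 9, 0, 11, 12, 13, 4, 15, 16, 17, 8, 19.
The distinct values are {0, 1, 3, 4, 5, 7, 8, 9, 11, 12, 13, 15, 16, 17, 19}; there are 15 of them.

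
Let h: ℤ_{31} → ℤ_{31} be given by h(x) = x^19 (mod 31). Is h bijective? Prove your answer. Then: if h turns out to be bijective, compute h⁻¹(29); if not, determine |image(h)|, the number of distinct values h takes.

Since 31 is prime, the nonzero elements of ℤ_{31} form a cyclic group of order 30.
As gcd(19, 30) = 1, raising to the 19th power is a bijection on this group: if a^19 ≡ b^19 then (ab^{−1})^19 = 1, and the only element of order dividing gcd(19, 30) = 1 is 1, so a = b.
With h(0) = 0 this makes h injective on all of ℤ_{31}, hence bijective (finite equal-size domain and codomain). In particular h is bijective.
Since h is bijective, we find the preimage of 29. The inverse of x ↦ x^19 on (ℤ_{31})^× is x ↦ x^19, because 19·19 = 361 = 12·30 + 1 ≡ 1 (mod 30) and x^{30} = 1 for x ≠ 0 (Fermat). So h⁻¹(29) = 29^19 mod 31.
Repeated squaring mod 31: 29^1 ≡ 29, 29^2 ≡ 29² = 841 ≡ 4, 29^4 ≡ 4² = 16, 29^8 ≡ 16² = 256 ≡ 8, 29^16 ≡ 8² = 64 ≡ 2. Since 19 = 16 + 2 + 1, 29^19 ≡ 2·4·29: 2·4 = 8, then 8·29 = 232 ≡ 15. So 29^19 ≡ 15 (mod 31).
Hence h⁻¹(29) = 15.

15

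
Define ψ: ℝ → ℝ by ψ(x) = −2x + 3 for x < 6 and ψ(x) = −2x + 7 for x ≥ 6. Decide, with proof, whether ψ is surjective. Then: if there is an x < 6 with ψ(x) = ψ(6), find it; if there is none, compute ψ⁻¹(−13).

Both pieces are strictly decreasing (slopes −2 and −2), so each is injective on its own interval.
The left piece maps (−∞, 6) onto (−9, ∞); the right piece maps [6, ∞) onto (−∞, −5].
The union (−9, ∞) ∪ (−∞, −5] covers ℝ, so ψ is surjective.
For the follow-up: the images overlap, so an x < 6 with ψ(x) = ψ(6) exists. ψ(6) = −5; solving −2x + 3 = −5 for x < 6 gives x = (−5 − 3)/(−2) = 4.

4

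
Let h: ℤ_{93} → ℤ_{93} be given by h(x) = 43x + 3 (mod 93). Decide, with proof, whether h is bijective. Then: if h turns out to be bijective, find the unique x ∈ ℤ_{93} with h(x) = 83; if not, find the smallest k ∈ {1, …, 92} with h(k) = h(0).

17

By definition, injectivity means: for all s, t in the domain, h(s) = h(t) implies s = t.
If h(s) = h(t), then 43s ≡ 43t (mod 93). Because gcd(43, 93) = 1, we may cancel 43 to get s ≡ t (mod 93).
We now compute 43⁻¹ mod 93 explicitly. Euclid's algorithm: 93 = 2·43 + 7, 43 = 6·7 + 1; back-substituting gives 1 = 13·43 − 6·93, so 43⁻¹ ≡ 13 (mod 93).
For any y ∈ ℤ_{93}, x = 13(y − 3) mod 93 satisfies h(x) = 43·13(y − 3) + 3 ≡ y (since 43·13 ≡ 1 mod 93). So every y has a preimage.
Therefore h is bijective.
Since h is bijective, we compute h⁻¹(83): solve 43x + 3 ≡ 83 (mod 93), i.e. 43x ≡ 80 (mod 93).
Multiplying by 43⁻¹ = 13 gives x ≡ 13·80 = 1040 = 11·93 + 17 ≡ 17 (mod 93).
Check: h(17) = 43·17 + 3 = 734 = 7·93 + 83 ≡ 83 (mod 93).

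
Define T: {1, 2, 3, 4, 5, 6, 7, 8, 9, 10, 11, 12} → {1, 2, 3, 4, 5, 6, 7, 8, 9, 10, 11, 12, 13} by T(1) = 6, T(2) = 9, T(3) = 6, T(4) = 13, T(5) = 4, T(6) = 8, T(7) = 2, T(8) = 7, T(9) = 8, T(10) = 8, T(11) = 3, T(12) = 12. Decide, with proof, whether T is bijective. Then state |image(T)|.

9

T(1) = 6 = T(3) with 1 ≠ 3, so T is not injective, hence not bijective.
The image of T is {2, 3, 4, 6, 7, 8, 9, 12, 13}, which has 9 elements.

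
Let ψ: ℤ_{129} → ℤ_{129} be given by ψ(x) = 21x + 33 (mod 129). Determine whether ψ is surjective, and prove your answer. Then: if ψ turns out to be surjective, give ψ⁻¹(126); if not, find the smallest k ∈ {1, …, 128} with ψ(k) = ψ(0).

43

Since gcd(21, 129) = 3, we have 21x ≡ 0 (mod 3) for all x, so ψ(x) ≡ 0 (mod 3).
But 1 ≢ 0 (mod 3), so 1 ∈ ℤ_{129} has no preimage. Thus ψ is not surjective.
Since ψ is not surjective, we find the least positive k with ψ(k) = ψ(0): this means 21k ≡ 0 (mod 129), i.e. 129 ∣ 21k. Since gcd(21, 129) = 3, dividing through by 3 this holds exactly when 43 ∣ 7k, and as gcd(7, 43) = 1, exactly when 43 ∣ k.
The smallest positive such k is 43.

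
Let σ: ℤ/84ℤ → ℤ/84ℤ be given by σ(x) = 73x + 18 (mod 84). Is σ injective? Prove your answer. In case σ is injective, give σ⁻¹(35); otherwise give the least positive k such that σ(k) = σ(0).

29

By definition, σ is injective if σ(u) = σ(v) implies u = v.
Suppose σ(u) = σ(v) in ℤ/84ℤ. Then 73u + 18 ≡ 73v + 18 (mod 84), thus 73(u − v) ≡ 0 (mod 84).
Since gcd(73, 84) = 1, 73 is invertible modulo 84, therefore u − v ≡ 0 (mod 84), i.e. u = v.
So σ is injective.
We now compute 73⁻¹ mod 84 explicitly. Euclid's algorithm: 84 = 1·73 + 11, 73 = 6·11 + 7, 11 = 1·7 + 4, 7 = 1·4 + 3, 4 = 1·3 + 1; back-substituting gives 1 = 61·73 − 53·84, so 73⁻¹ ≡ 61 (mod 84).
Since σ is injective, we compute σ⁻¹(35): solve 73x + 18 ≡ 35 (mod 84), i.e. 73x ≡ 17 (mod 84).
Multiplying by 73⁻¹ = 61 gives x ≡ 61·17 = 1037 = 12·84 + 29 ≡ 29 (mod 84).
Check: σ(29) = 73·29 + 18 = 2135 = 25·84 + 35 ≡ 35 (mod 84).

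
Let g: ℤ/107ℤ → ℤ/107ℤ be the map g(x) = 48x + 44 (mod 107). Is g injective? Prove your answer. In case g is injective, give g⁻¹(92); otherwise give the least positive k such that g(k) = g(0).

Recall that g is injective when g(u) = g(v) forces u = v.
Suppose g(u) = g(v) in ℤ/107ℤ. Then 48u + 44 ≡ 48v + 44 (mod 107), thus 48(u − v) ≡ 0 (mod 107).
Since gcd(48, 107) = 1, 48 is invertible modulo 107, thus u − v ≡ 0 (mod 107), i.e. u = v.
Thus g is injective.
We now compute 48⁻¹ mod 107 explicitly. Euclid's algorithm: 107 = 2·48 + 11, 48 = 4·11 + 4, 11 = 2·4 + 3, 4 = 1·3 + 1; back-substituting gives 1 = 29·48 − 13·107, so 48⁻¹ ≡ 29 (mod 107).
Since g is injective, we find g⁻¹(92): we need 48x ≡ 92 − 44 ≡ 48 (mod 107). Using 48⁻¹ = 29: x ≡ 29·48 = 1392 = 13·107 + 1, so x = 1.
Check: g(1) = 48·1 + 44 = 92 ≡ 92 (mod 107).

1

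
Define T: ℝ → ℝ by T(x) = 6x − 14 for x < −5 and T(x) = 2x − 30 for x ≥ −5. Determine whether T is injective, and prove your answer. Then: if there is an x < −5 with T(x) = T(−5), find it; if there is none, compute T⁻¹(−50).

-6

Both pieces are strictly increasing (slopes 6 and 2), so each is injective on its own interval.
The left piece maps (−∞, −5) onto (−∞, −44); the right piece maps [−5, ∞) onto [−40, ∞).
These images are disjoint, so no value is attained by both pieces. Hence T is injective.
Because the two images are disjoint, no x < −5 has T(x) = T(−5), so we compute T⁻¹(−50): −50 lies in (−∞, −44), so solve 6x − 14 = −50: x = (−50 + 14)/6 = −6.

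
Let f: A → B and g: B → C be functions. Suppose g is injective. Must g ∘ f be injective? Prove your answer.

No. Take A = {0, 1}, B = C = {0, 1, 2, 3, 4}, f(0) = f(1) = 0, and g = identity (injective).
Then (g ∘ f)(0) = (g ∘ f)(1) = 0 with 0 ≠ 1, so g ∘ f is not injective.

not injective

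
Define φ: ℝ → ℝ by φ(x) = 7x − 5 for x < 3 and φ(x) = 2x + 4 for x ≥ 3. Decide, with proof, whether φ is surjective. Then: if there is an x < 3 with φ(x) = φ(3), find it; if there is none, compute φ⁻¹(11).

Both pieces are strictly increasing (slopes 7 and 2), so each is injective on its own interval.
The left piece maps (−∞, 3) onto (−∞, 16); the right piece maps [3, ∞) onto [10, ∞).
The union (−∞, 16) ∪ [10, ∞) covers ℝ, so φ is surjective.
For the follow-up: the images overlap, so an x < 3 with φ(x) = φ(3) exists. φ(3) = 10; solving 7x − 5 = 10 for x < 3 gives x = (10 + 5)/7 = 15/7.

15/7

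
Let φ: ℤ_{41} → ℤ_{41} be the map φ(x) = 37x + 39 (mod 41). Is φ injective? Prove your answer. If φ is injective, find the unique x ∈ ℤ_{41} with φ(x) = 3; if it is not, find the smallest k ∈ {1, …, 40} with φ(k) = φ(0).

Suppose φ(s) = φ(t) in ℤ_{41}. Then 37s + 39 ≡ 37t + 39 (mod 41), hence 37(s − t) ≡ 0 (mod 41).
Since gcd(37, 41) = 1, 37 is invertible modulo 41, therefore s − t ≡ 0 (mod 41), i.e. s = t.
Thus φ is injective.
We now compute 37⁻¹ mod 41 explicitly. Euclid's algorithm: 41 = 1·37 + 4, 37 = 9·4 + 1; back-substituting gives 1 = 10·37 − 9·41, so 37⁻¹ ≡ 10 (mod 41).
Since φ is injective, we find φ⁻¹(3): we need 37x ≡ 3 − 39 ≡ 5 (mod 41). Using 37⁻¹ = 10: x ≡ 10·5 = 50 = 1·41 + 9, so x = 9.
Check: φ(9) = 37·9 + 39 = 372 = 9·41 + 3 ≡ 3 (mod 41).

9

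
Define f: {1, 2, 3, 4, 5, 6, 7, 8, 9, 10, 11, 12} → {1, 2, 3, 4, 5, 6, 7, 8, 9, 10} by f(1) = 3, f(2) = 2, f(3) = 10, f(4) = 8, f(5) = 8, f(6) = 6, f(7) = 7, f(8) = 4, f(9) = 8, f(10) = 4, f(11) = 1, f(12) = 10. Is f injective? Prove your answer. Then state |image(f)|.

8

f(4) = 8 = f(5) with 4 ≠ 5, so f is not injective.
The image of f is {1, 2, 3, 4, 6, 7, 8, 10}, which has 8 elements.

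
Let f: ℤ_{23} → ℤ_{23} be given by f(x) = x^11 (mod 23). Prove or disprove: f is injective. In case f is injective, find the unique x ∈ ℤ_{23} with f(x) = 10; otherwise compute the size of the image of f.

f(1) = 1^11 = 1.
f(2): Repeated squaring mod 23: 2^1 ≡ 2, 2^2 ≡ 2² = 4, 2^4 ≡ 4² = 16, 2^8 ≡ 16² = 256 ≡ 3. Since 11 = 8 + 2 + 1, 2^11 ≡ 3·4·2: 3·4 = 12, then 12·2 = 24 ≡ 1. So 2^11 ≡ 1 (mod 23).
So f(1) = f(2) = 1 while 1 ≠ 2, hence f is not injective.
Since f is not injective, we determine |image(f)|. Computing x^11 mod 23 for each x (by repeated squaring, reducing mod 23 at every step), the values f(0), f(1), …, f(22) are: 0, 1, 1, 1, 1, 22, 1, 22, 1, 1, 22, 22, 1, 1, 22, 22, 1, 22, 1, 22, 22, 22, 22.
The distinct values are {0, 1, 22}; there are 3 of them.

3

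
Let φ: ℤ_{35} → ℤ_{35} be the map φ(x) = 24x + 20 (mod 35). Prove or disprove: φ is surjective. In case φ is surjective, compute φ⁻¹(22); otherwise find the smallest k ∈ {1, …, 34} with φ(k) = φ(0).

3

Since gcd(24, 35) = 1, 24 is invertible modulo 35. Euclid's algorithm: 35 = 1·24 + 11, 24 = 2·11 + 2, 11 = 5·2 + 1; back-substituting gives 1 = 19·24 − 13·35, so 24⁻¹ ≡ 19 (mod 35).
Then y ↦ 19(y − 20) is a two-sided inverse to φ, so every y ∈ ℤ_{35} has a preimage.
Thus φ is surjective.
Since φ is surjective, we find φ⁻¹(22): we need 24x ≡ 22 − 20 ≡ 2 (mod 35). Using 24⁻¹ = 19: x ≡ 19·2 = 38 = 1·35 + 3, so x = 3.
Check: φ(3) = 24·3 + 20 = 92 = 2·35 + 22 ≡ 22 (mod 35).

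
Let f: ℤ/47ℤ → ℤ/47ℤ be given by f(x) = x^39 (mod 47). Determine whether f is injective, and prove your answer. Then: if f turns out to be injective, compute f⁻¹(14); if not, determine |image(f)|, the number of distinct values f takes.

21

Since 47 is prime, the nonzero elements of ℤ/47ℤ form a cyclic group of order 46.
As gcd(39, 46) = 1, raising to the 39th power is a bijection on this group: if u^39 ≡ v^39 then (uv^{−1})^39 = 1, and the only element of order dividing gcd(39, 46) = 1 is 1, so u = v.
With f(0) = 0 this makes f injective on all of ℤ/47ℤ, hence bijective (finite equal-size domain and codomain). In particular f is injective.
Since f is injective, we find the preimage of 14. The inverse of x ↦ x^39 on (ℤ/47ℤ)^× is x ↦ x^13, because 39·13 = 507 = 11·46 + 1 ≡ 1 (mod 46) and x^{46} = 1 for x ≠ 0 (Fermat). So f⁻¹(14) = 14^13 mod 47.
Repeated squaring mod 47: 14^1 ≡ 14, 14^2 ≡ 14² = 196 ≡ 8, 14^4 ≡ 8² = 64 ≡ 17, 14^8 ≡ 17² = 289 ≡ 7. Since 13 = 8 + 4 + 1, 14^13 ≡ 7·17·14: 7·17 = 119 ≡ 25, then 25·14 = 350 ≡ 21. So 14^13 ≡ 21 (mod 47).
Hence f⁻¹(14) = 21.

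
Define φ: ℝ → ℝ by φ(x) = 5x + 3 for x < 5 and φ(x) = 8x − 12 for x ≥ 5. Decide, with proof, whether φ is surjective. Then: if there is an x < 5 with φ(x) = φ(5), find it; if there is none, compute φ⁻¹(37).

49/8

Both pieces are strictly increasing (slopes 5 and 8), so each is injective on its own interval.
The left piece maps (−∞, 5) onto (−∞, 28); the right piece maps [5, ∞) onto [28, ∞).
These images together cover ℝ, so φ is surjective.
Because the two images are disjoint, no x < 5 has φ(x) = φ(5), so we compute φ⁻¹(37): 37 lies in [28, ∞), so solve 8x − 12 = 37: x = (37 + 12)/8 = 49/8.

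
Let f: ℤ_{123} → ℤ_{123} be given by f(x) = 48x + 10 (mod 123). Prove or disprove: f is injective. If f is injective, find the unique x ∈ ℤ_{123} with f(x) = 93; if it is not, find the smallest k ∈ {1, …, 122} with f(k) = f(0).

We have gcd(48, 123) = 3 > 1. Taking s = 0 and t = 41: f(0) = 10 and f(41) = 48·41 + 10 = 1978 ≡ 10 (mod 123).
So f(0) = f(41) while 0 ≠ 41, hence f is not injective.
Since f is not injective, we find the least positive k with f(k) = f(0): this means 48k ≡ 0 (mod 123), i.e. 123 ∣ 48k. Since gcd(48, 123) = 3, dividing through by 3 this holds exactly when 41 ∣ 16k, and as gcd(16, 41) = 1, exactly when 41 ∣ k.
The smallest positive such k is 41.

41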